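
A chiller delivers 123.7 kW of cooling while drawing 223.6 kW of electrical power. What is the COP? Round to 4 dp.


COP = 123.7 / 223.6 = 0.5532

0.5532


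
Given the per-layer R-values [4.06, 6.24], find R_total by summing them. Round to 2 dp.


R_total = 4.06 + 6.24 = 10.30

10.30


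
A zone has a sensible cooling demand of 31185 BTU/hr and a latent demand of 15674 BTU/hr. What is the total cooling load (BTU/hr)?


Qt = 31185 + 15674 = 46859 BTU/hr

46859 BTU/hr


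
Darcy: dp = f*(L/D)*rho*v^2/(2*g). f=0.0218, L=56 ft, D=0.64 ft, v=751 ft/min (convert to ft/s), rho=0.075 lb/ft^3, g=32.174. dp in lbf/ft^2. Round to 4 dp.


v_fps = 751/60 = 12.5167 ft/s
dp = 0.0218*(56/0.64)*0.075*12.5167^2/(2*32.174) = 0.3483 lbf/ft^2

0.3483 lbf/ft^2


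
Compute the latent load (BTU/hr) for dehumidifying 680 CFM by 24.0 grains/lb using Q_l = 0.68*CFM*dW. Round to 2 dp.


Q = 0.68 * 680 * 24.0 = 11097.60 BTU/hr

11097.60 BTU/hr


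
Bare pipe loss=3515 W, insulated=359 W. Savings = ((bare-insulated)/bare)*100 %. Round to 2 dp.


Savings = ((3515-359)/3515)*100 = 89.79 %

89.79 %


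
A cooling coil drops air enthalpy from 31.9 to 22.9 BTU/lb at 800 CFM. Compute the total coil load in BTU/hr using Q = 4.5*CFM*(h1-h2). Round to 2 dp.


Q = 4.5 * 800 * (31.9 - 22.9) = 32400.00 BTU/hr

32400.00 BTU/hr


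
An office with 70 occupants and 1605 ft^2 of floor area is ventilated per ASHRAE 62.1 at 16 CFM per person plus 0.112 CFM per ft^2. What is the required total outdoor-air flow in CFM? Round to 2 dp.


Total = 70*16 + 1605*0.112 = 1299.76 CFM

1299.76 CFM


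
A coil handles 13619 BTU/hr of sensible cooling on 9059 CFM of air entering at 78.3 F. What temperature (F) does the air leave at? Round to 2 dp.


dT = 13619/(1.08*9059) = 1.3920
T_leave = 78.3 - 1.3920 = 76.91 F

76.91 F


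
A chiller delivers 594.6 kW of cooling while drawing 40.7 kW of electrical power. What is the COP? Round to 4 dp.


COP = 594.6 / 40.7 = 14.6093

14.6093


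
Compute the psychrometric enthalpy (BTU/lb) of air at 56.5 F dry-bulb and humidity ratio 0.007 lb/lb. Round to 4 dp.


h = 0.24*56.5 + 0.007*(1061+0.444*56.5) = 21.1626 BTU/lb

21.1626 BTU/lb


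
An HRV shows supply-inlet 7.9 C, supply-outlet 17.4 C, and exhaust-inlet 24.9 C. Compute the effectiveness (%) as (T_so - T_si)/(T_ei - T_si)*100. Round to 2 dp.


eff = (17.4-7.9)/(24.9-7.9)*100 = 55.88 %

55.88 %


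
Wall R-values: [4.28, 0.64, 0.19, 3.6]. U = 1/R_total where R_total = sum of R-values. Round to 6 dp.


R_total = 4.28 + 0.64 + 0.19 + 3.6 = 8.71
U = 1/8.71 = 0.114811

0.114811


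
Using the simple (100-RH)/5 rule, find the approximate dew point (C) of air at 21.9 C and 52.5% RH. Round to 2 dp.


Td = 21.9 - (100-52.5)/5 = 12.40 C

12.40 C


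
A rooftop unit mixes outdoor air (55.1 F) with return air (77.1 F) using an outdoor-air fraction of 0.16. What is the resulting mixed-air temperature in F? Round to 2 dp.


T_mix = 0.16*55.1 + 0.84*77.1 = 73.58 F

73.58 F


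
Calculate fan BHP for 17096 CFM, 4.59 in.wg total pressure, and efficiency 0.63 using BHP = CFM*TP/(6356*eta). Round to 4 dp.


BHP = 17096 * 4.59 / (6356 * 0.63) = 19.5967 hp

19.5967 hp


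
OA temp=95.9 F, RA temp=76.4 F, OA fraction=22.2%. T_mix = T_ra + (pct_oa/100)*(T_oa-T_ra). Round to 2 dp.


T_mix = 76.4 + (22.2/100)*(95.9-76.4) = 80.73 F

80.73 F


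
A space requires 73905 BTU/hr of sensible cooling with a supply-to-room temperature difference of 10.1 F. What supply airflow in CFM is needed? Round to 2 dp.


CFM = 73905 / (1.08 * 10.1) = 6775.30

6775.30 CFM


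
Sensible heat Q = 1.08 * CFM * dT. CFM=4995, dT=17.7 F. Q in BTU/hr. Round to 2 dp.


Q = 1.08 * 4995 * 17.7 = 95484.42 BTU/hr

95484.42 BTU/hr


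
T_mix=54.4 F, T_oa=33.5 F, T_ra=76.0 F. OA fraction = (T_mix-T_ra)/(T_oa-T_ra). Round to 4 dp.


frac = (54.4 - 76.0) / (33.5 - 76.0) = 0.5082

0.5082


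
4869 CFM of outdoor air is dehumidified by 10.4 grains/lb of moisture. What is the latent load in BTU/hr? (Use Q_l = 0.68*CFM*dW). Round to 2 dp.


Q = 0.68 * 4869 * 10.4 = 34433.57 BTU/hr

34433.57 BTU/hr


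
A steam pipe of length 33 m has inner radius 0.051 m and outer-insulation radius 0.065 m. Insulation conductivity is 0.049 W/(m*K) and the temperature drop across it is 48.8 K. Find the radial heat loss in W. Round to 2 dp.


Q = 2*pi*0.049*33*48.8/ln(0.065/0.051) = 2044.03 W

2044.03 W


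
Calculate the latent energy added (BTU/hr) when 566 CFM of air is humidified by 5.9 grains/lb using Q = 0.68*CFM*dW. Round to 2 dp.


Q = 0.68 * 566 * 5.9 = 2270.79 BTU/hr

2270.79 BTU/hr


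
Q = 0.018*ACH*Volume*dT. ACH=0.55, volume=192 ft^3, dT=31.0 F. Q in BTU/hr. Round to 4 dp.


Q = 0.018 * 0.55 * 192 * 31.0 = 58.9248 BTU/hr

58.9248 BTU/hr


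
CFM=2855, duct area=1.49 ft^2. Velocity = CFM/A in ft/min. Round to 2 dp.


V = 2855 / 1.49 = 1916.11 ft/min

1916.11 ft/min


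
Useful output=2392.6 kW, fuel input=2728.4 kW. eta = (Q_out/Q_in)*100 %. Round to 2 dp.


eta = (2392.6/2728.4)*100 = 87.69 %

87.69 %


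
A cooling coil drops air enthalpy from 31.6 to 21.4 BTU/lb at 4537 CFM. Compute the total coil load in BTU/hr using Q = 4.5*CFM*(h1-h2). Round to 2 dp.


Q = 4.5 * 4537 * (31.6 - 21.4) = 208248.30 BTU/hr

208248.30 BTU/hr


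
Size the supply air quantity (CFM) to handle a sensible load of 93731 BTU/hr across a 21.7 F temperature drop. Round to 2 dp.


CFM = 93731 / (1.08 * 21.7) = 3999.45

3999.45 CFM


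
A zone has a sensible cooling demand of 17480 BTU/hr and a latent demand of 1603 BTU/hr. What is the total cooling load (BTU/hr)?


Qt = 17480 + 1603 = 19083 BTU/hr

19083 BTU/hr


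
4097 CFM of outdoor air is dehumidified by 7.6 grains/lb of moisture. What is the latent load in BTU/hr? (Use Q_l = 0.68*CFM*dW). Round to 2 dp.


Q = 0.68 * 4097 * 7.6 = 21173.30 BTU/hr

21173.30 BTU/hr


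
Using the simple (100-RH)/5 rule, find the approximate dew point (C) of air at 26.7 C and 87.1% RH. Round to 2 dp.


Td = 26.7 - (100-87.1)/5 = 24.12 C

24.12 C


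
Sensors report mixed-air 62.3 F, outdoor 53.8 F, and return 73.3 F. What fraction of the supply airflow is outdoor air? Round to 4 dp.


frac = (62.3 - 73.3) / (53.8 - 73.3) = 0.5641

0.5641


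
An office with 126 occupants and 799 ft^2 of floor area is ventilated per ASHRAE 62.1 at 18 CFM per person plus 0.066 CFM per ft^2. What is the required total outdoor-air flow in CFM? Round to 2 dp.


Total = 126*18 + 799*0.066 = 2320.73 CFM

2320.73 CFM


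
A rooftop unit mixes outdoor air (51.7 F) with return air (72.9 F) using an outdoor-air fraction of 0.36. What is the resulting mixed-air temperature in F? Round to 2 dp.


T_mix = 0.36*51.7 + 0.64*72.9 = 65.27 F

65.27 F


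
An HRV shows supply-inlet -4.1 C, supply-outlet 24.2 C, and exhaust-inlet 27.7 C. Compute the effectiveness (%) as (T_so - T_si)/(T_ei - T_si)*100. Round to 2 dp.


eff = (24.2-(-4.1))/(27.7-(-4.1))*100 = 88.99 %

88.99 %


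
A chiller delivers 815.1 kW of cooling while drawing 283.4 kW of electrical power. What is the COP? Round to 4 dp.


COP = 815.1 / 283.4 = 2.8761

2.8761


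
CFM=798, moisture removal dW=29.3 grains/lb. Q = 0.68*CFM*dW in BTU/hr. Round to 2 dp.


Q = 0.68 * 798 * 29.3 = 15899.35 BTU/hr

15899.35 BTU/hr


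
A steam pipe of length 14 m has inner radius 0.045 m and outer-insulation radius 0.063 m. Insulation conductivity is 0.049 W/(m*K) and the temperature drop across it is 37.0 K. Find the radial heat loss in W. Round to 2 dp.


Q = 2*pi*0.049*14*37.0/ln(0.063/0.045) = 473.98 W

473.98 W


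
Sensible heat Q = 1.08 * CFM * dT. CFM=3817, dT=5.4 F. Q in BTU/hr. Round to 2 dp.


Q = 1.08 * 3817 * 5.4 = 22260.74 BTU/hr

22260.74 BTU/hr


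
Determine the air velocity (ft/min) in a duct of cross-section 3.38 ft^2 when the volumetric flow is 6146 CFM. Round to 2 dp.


V = 6146 / 3.38 = 1818.34 ft/min

1818.34 ft/min


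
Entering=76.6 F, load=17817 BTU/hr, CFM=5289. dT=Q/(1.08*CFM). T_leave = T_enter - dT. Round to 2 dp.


dT = 17817/(1.08*5289) = 3.1192
T_leave = 76.6 - 3.1192 = 73.48 F

73.48 F


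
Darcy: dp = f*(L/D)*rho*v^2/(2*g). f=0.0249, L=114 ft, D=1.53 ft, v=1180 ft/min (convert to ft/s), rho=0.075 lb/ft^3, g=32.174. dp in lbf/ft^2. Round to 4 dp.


v_fps = 1180/60 = 19.6667 ft/s
dp = 0.0249*(114/1.53)*0.075*19.6667^2/(2*32.174) = 0.8364 lbf/ft^2

0.8364 lbf/ft^2


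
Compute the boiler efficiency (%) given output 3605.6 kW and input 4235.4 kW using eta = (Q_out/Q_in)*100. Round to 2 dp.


eta = (3605.6/4235.4)*100 = 85.13 %

85.13 %


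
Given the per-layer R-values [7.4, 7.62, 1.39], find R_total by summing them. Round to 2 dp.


R_total = 7.4 + 7.62 + 1.39 = 16.41

16.41


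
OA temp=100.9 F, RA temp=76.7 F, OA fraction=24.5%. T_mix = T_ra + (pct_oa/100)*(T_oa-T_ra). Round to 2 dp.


T_mix = 76.7 + (24.5/100)*(100.9-76.7) = 82.63 F

82.63 F


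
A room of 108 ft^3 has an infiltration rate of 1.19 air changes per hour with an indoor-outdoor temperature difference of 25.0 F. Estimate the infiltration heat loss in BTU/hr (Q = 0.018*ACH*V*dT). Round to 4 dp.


Q = 0.018 * 1.19 * 108 * 25.0 = 57.8340 BTU/hr

57.8340 BTU/hr


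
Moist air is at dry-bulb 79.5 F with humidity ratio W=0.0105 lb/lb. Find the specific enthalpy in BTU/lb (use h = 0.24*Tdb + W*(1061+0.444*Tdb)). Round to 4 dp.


h = 0.24*79.5 + 0.0105*(1061+0.444*79.5) = 30.5911 BTU/lb

30.5911 BTU/lb


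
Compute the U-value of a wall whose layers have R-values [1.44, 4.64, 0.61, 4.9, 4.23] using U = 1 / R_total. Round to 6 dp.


R_total = 1.44 + 4.64 + 0.61 + 4.9 + 4.23 = 15.82
U = 1/15.82 = 0.063211

0.063211


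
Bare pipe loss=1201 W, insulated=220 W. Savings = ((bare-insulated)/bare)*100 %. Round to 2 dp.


Savings = ((1201-220)/1201)*100 = 81.68 %

81.68 %


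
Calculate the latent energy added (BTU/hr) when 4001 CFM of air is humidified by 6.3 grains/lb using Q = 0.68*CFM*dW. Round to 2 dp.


Q = 0.68 * 4001 * 6.3 = 17140.28 BTU/hr

17140.28 BTU/hr


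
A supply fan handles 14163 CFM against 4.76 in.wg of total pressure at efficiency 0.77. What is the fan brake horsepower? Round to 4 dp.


BHP = 14163 * 4.76 / (6356 * 0.77) = 13.7749 hp

13.7749 hp


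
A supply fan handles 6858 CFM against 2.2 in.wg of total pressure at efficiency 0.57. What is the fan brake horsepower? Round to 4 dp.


BHP = 6858 * 2.2 / (6356 * 0.57) = 4.1645 hp

4.1645 hp


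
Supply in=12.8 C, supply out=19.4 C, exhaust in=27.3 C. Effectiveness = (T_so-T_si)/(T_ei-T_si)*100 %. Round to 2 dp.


eff = (19.4-12.8)/(27.3-12.8)*100 = 45.52 %

45.52 %


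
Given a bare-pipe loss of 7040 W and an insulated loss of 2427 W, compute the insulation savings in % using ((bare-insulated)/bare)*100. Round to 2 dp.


Savings = ((7040-2427)/7040)*100 = 65.53 %

65.53 %


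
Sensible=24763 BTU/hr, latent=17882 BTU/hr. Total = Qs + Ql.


Qt = 24763 + 17882 = 42645 BTU/hr

42645 BTU/hr


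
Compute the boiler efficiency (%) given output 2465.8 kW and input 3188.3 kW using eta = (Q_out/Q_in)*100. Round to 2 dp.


eta = (2465.8/3188.3)*100 = 77.34 %

77.34 %


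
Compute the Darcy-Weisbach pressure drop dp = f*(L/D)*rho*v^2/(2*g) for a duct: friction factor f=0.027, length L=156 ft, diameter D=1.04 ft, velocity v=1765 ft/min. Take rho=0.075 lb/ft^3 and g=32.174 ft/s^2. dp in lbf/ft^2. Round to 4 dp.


v_fps = 1765/60 = 29.4167 ft/s
dp = 0.027*(156/1.04)*0.075*29.4167^2/(2*32.174) = 4.0848 lbf/ft^2

4.0848 lbf/ft^2


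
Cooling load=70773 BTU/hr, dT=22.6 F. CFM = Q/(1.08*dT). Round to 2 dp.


CFM = 70773 / (1.08 * 22.6) = 2899.58

2899.58 CFM


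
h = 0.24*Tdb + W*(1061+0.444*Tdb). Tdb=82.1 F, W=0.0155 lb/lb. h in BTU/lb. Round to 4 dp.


h = 0.24*82.1 + 0.0155*(1061+0.444*82.1) = 36.7145 BTU/lb

36.7145 BTU/lb


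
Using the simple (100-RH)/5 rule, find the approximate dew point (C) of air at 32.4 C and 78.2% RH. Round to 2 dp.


Td = 32.4 - (100-78.2)/5 = 28.04 C

28.04 C


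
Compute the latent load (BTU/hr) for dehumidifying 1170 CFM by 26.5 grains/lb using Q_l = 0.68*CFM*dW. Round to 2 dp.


Q = 0.68 * 1170 * 26.5 = 21083.40 BTU/hr

21083.40 BTU/hr


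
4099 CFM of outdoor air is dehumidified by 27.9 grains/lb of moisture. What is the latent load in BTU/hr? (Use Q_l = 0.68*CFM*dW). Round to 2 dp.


Q = 0.68 * 4099 * 27.9 = 77766.23 BTU/hr

77766.23 BTU/hr


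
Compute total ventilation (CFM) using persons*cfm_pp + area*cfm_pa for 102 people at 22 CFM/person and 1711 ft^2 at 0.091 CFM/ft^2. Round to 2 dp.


Total = 102*22 + 1711*0.091 = 2399.70 CFM

2399.70 CFM


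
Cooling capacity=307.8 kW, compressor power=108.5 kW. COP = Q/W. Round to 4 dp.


COP = 307.8 / 108.5 = 2.8369

2.8369


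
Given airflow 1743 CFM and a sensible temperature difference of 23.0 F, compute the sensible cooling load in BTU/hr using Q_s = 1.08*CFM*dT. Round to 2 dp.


Q = 1.08 * 1743 * 23.0 = 43296.12 BTU/hr

43296.12 BTU/hr


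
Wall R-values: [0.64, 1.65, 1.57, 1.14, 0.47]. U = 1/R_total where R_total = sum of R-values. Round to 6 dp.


R_total = 0.64 + 1.65 + 1.57 + 1.14 + 0.47 = 5.47
U = 1/5.47 = 0.182815

0.182815


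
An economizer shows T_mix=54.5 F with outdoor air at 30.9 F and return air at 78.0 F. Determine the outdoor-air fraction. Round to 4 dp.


frac = (54.5 - 78.0) / (30.9 - 78.0) = 0.4989

0.4989


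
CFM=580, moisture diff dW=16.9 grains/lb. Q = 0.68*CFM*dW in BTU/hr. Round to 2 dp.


Q = 0.68 * 580 * 16.9 = 6665.36 BTU/hr

6665.36 BTU/hr


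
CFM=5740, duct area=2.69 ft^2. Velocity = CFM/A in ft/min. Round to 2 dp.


V = 5740 / 2.69 = 2133.83 ft/min

2133.83 ft/min


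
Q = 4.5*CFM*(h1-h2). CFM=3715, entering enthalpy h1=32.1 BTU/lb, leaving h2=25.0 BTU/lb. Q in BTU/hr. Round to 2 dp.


Q = 4.5 * 3715 * (32.1 - 25.0) = 118694.25 BTU/hr

118694.25 BTU/hr


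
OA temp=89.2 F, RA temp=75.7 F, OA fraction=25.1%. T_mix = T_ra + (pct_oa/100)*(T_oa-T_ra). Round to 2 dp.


T_mix = 75.7 + (25.1/100)*(89.2-75.7) = 79.09 F

79.09 F


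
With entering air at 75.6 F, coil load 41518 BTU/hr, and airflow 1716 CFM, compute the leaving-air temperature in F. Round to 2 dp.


dT = 41518/(1.08*1716) = 22.4024
T_leave = 75.6 - 22.4024 = 53.20 F

53.20 F


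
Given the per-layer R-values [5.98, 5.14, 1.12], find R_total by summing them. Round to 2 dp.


R_total = 5.98 + 5.14 + 1.12 = 12.24

12.24


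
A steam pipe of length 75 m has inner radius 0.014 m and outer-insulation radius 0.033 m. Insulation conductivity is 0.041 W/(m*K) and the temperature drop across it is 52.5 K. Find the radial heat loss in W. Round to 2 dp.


Q = 2*pi*0.041*75*52.5/ln(0.033/0.014) = 1182.97 W

1182.97 W


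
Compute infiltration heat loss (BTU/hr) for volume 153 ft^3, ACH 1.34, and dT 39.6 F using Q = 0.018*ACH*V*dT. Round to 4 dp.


Q = 0.018 * 1.34 * 153 * 39.6 = 146.1383 BTU/hr

146.1383 BTU/hr


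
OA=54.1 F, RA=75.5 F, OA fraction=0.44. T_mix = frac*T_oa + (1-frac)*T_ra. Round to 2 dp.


T_mix = 0.44*54.1 + 0.56*75.5 = 66.08 F

66.08 F


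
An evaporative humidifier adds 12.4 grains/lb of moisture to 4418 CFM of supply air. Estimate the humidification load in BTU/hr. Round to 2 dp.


Q = 0.68 * 4418 * 12.4 = 37252.58 BTU/hr

37252.58 BTU/hr


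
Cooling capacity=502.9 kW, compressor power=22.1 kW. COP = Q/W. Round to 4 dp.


COP = 502.9 / 22.1 = 22.7557

22.7557


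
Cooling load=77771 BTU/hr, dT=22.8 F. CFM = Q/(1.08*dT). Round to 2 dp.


CFM = 77771 / (1.08 * 22.8) = 3158.34

3158.34 CFM


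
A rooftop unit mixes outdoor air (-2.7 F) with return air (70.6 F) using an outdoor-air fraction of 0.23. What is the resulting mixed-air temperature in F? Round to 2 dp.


T_mix = 0.23*(-2.7) + 0.77*70.6 = 53.74 F

53.74 F


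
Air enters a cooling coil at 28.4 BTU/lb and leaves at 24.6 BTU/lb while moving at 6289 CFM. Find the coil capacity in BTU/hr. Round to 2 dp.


Q = 4.5 * 6289 * (28.4 - 24.6) = 107541.90 BTU/hr

107541.90 BTU/hr


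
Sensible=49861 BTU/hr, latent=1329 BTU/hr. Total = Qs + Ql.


Qt = 49861 + 1329 = 51190 BTU/hr

51190 BTU/hr


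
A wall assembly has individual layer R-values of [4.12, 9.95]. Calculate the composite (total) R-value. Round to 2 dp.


R_total = 4.12 + 9.95 = 14.07

14.07


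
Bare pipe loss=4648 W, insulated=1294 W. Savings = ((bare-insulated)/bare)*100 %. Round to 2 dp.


Savings = ((4648-1294)/4648)*100 = 72.16 %

72.16 %


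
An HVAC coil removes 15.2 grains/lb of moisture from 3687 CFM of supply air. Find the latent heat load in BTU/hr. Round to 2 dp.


Q = 0.68 * 3687 * 15.2 = 38108.83 BTU/hr

38108.83 BTU/hr


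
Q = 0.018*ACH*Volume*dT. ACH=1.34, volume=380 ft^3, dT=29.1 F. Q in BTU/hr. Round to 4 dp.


Q = 0.018 * 1.34 * 380 * 29.1 = 266.7190 BTU/hr

266.7190 BTU/hr


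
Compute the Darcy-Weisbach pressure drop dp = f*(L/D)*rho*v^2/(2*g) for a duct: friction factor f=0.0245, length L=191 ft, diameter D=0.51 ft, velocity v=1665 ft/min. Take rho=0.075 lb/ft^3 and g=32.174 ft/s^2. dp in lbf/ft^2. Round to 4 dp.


v_fps = 1665/60 = 27.75 ft/s
dp = 0.0245*(191/0.51)*0.075*27.75^2/(2*32.174) = 8.2353 lbf/ft^2

8.2353 lbf/ft^2


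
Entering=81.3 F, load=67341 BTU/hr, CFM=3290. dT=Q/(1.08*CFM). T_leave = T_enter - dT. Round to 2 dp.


dT = 67341/(1.08*3290) = 18.9522
T_leave = 81.3 - 18.9522 = 62.35 F

62.35 F


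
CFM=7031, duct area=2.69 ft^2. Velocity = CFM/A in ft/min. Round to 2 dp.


V = 7031 / 2.69 = 2613.75 ft/min

2613.75 ft/min


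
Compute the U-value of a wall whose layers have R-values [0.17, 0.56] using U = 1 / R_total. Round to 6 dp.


R_total = 0.17 + 0.56 = 0.73
U = 1/0.73 = 1.369863

1.369863


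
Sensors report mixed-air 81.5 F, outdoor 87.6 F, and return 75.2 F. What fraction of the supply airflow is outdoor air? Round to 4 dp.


frac = (81.5 - 75.2) / (87.6 - 75.2) = 0.5081

0.5081


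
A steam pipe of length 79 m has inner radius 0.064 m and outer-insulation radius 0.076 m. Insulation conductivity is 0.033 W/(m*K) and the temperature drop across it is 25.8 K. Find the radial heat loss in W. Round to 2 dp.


Q = 2*pi*0.033*79*25.8/ln(0.076/0.064) = 2459.18 W

2459.18 W


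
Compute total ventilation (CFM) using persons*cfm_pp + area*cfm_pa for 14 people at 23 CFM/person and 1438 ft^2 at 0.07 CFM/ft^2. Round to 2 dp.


Total = 14*23 + 1438*0.07 = 422.66 CFM

422.66 CFM


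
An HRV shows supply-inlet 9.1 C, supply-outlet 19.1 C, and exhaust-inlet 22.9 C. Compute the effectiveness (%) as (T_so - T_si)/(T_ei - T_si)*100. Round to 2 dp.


eff = (19.1-9.1)/(22.9-9.1)*100 = 72.46 %

72.46 %


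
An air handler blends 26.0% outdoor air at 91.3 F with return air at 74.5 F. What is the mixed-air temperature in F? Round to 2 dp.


T_mix = 74.5 + (26.0/100)*(91.3-74.5) = 78.87 F

78.87 F


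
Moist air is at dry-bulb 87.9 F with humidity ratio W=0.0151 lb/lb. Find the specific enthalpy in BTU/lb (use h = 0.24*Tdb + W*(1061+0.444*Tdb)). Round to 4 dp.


h = 0.24*87.9 + 0.0151*(1061+0.444*87.9) = 37.7064 BTU/lb

37.7064 BTU/lb


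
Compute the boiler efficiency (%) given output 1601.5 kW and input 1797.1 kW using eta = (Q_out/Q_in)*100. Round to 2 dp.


eta = (1601.5/1797.1)*100 = 89.12 %

89.12 %


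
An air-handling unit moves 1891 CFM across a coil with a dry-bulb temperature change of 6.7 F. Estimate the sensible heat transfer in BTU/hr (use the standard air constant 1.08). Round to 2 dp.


Q = 1.08 * 1891 * 6.7 = 13683.28 BTU/hr

13683.28 BTU/hr


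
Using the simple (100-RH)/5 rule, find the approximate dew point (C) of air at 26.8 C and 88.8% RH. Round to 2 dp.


Td = 26.8 - (100-88.8)/5 = 24.56 C

24.56 C


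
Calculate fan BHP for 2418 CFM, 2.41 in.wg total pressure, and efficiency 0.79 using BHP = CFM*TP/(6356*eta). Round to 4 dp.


BHP = 2418 * 2.41 / (6356 * 0.79) = 1.1605 hp

1.1605 hp


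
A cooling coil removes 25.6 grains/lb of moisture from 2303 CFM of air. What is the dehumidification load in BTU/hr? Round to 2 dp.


Q = 0.68 * 2303 * 25.6 = 40090.62 BTU/hr

40090.62 BTU/hr


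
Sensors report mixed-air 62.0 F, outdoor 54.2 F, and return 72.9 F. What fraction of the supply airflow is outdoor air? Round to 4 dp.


frac = (62.0 - 72.9) / (54.2 - 72.9) = 0.5829

0.5829


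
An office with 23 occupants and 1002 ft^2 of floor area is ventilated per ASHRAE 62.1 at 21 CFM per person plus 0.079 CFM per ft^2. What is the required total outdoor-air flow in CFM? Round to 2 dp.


Total = 23*21 + 1002*0.079 = 562.16 CFM

562.16 CFM


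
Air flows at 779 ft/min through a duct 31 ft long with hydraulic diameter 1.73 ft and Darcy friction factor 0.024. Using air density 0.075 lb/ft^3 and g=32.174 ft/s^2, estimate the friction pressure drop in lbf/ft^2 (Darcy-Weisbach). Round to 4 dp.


v_fps = 779/60 = 12.9833 ft/s
dp = 0.024*(31/1.73)*0.075*12.9833^2/(2*32.174) = 0.0845 lbf/ft^2

0.0845 lbf/ft^2


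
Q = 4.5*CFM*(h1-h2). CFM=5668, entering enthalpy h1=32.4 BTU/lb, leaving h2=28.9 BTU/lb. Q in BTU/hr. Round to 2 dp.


Q = 4.5 * 5668 * (32.4 - 28.9) = 89271.00 BTU/hr

89271.00 BTU/hr


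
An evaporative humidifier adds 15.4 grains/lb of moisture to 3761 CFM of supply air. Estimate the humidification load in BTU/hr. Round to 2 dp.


Q = 0.68 * 3761 * 15.4 = 39385.19 BTU/hr

39385.19 BTU/hr


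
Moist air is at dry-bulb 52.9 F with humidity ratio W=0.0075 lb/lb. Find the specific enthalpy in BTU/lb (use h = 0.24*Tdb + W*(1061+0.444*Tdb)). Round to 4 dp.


h = 0.24*52.9 + 0.0075*(1061+0.444*52.9) = 20.8297 BTU/lb

20.8297 BTU/lb


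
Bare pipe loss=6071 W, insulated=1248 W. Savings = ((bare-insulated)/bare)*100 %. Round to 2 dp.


Savings = ((6071-1248)/6071)*100 = 79.44 %

79.44 %


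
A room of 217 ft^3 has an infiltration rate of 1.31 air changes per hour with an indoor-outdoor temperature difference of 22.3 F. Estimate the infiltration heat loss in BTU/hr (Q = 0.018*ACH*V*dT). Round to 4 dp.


Q = 0.018 * 1.31 * 217 * 22.3 = 114.1060 BTU/hr

114.1060 BTU/hr


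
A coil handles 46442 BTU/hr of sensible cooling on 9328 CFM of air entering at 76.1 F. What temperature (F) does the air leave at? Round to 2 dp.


dT = 46442/(1.08*9328) = 4.6100
T_leave = 76.1 - 4.6100 = 71.49 F

71.49 F


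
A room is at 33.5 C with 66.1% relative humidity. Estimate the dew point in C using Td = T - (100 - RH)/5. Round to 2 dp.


Td = 33.5 - (100-66.1)/5 = 26.72 C

26.72 C


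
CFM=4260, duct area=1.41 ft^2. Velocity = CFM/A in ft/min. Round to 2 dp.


V = 4260 / 1.41 = 3021.28 ft/min

3021.28 ft/min


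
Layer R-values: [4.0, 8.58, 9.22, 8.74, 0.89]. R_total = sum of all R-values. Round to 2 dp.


R_total = 4.0 + 8.58 + 9.22 + 8.74 + 0.89 = 31.43

31.43


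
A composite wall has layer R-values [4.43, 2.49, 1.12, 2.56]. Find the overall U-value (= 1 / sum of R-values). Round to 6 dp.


R_total = 4.43 + 2.49 + 1.12 + 2.56 = 10.60
U = 1/10.60 = 0.094340

0.094340


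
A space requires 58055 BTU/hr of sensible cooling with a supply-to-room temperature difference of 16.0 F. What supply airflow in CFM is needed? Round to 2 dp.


CFM = 58055 / (1.08 * 16.0) = 3359.66

3359.66 CFM


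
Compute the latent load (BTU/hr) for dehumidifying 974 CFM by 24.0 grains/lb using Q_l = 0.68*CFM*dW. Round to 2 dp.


Q = 0.68 * 974 * 24.0 = 15895.68 BTU/hr

15895.68 BTU/hr


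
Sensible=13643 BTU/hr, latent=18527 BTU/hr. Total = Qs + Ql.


Qt = 13643 + 18527 = 32170 BTU/hr

32170 BTU/hr


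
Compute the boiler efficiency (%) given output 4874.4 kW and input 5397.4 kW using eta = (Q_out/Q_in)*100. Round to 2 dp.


eta = (4874.4/5397.4)*100 = 90.31 %

90.31 %


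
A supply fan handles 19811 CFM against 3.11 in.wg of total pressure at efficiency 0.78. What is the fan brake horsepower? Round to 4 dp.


BHP = 19811 * 3.11 / (6356 * 0.78) = 12.4276 hp

12.4276 hp


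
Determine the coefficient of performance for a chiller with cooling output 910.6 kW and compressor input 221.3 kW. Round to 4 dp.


COP = 910.6 / 221.3 = 4.1148

4.1148


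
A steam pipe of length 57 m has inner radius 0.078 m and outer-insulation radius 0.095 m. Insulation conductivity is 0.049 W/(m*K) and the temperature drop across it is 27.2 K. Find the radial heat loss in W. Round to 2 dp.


Q = 2*pi*0.049*57*27.2/ln(0.095/0.078) = 2420.94 W

2420.94 W


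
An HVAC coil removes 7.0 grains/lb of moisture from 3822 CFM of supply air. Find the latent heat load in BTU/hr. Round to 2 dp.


Q = 0.68 * 3822 * 7.0 = 18192.72 BTU/hr

18192.72 BTU/hr


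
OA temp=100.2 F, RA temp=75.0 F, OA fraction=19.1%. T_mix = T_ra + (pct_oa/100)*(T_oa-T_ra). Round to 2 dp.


T_mix = 75.0 + (19.1/100)*(100.2-75.0) = 79.81 F

79.81 F


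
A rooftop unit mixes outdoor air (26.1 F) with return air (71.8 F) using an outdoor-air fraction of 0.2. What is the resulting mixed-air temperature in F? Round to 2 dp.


T_mix = 0.2*26.1 + 0.8*71.8 = 62.66 F

62.66 F


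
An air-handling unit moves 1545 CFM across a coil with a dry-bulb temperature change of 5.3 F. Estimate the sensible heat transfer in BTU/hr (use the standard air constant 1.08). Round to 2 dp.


Q = 1.08 * 1545 * 5.3 = 8843.58 BTU/hr

8843.58 BTU/hr


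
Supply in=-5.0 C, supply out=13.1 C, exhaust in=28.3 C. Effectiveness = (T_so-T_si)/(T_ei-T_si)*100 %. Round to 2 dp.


eff = (13.1-(-5.0))/(28.3-(-5.0))*100 = 54.35 %

54.35 %


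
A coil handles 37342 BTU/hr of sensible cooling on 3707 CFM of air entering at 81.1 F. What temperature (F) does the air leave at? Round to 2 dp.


dT = 37342/(1.08*3707) = 9.3272
T_leave = 81.1 - 9.3272 = 71.77 F

71.77 F


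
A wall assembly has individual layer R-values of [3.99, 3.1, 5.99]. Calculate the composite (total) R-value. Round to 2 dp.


R_total = 3.99 + 3.1 + 5.99 = 13.08

13.08


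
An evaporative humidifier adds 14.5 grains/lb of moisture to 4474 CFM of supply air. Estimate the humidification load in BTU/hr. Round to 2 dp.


Q = 0.68 * 4474 * 14.5 = 44113.64 BTU/hr

44113.64 BTU/hr


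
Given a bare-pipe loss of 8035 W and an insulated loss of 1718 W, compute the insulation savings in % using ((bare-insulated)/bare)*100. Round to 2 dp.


Savings = ((8035-1718)/8035)*100 = 78.62 %

78.62 %


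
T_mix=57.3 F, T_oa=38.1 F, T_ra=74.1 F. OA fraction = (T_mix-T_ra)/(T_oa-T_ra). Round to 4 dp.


frac = (57.3 - 74.1) / (38.1 - 74.1) = 0.4667

0.4667


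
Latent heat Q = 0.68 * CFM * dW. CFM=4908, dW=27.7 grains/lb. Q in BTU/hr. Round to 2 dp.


Q = 0.68 * 4908 * 27.7 = 92447.09 BTU/hr

92447.09 BTU/hr


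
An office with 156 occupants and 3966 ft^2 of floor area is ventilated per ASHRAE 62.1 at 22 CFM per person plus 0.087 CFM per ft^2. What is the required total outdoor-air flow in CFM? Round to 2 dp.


Total = 156*22 + 3966*0.087 = 3777.04 CFM

3777.04 CFM


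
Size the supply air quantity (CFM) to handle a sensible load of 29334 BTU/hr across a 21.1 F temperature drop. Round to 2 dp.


CFM = 29334 / (1.08 * 21.1) = 1287.26

1287.26 CFM


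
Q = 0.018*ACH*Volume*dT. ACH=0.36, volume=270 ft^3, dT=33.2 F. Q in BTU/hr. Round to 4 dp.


Q = 0.018 * 0.36 * 270 * 33.2 = 58.0867 BTU/hr

58.0867 BTU/hr


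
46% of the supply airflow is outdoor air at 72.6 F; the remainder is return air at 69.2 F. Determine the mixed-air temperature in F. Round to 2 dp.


T_mix = 0.46*72.6 + 0.54*69.2 = 70.76 F

70.76 F


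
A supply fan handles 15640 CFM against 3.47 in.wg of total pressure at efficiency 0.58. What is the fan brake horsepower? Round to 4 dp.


BHP = 15640 * 3.47 / (6356 * 0.58) = 14.7216 hp

14.7216 hp


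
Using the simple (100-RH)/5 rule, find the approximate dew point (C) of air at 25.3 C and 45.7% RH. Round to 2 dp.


Td = 25.3 - (100-45.7)/5 = 14.44 C

14.44 C


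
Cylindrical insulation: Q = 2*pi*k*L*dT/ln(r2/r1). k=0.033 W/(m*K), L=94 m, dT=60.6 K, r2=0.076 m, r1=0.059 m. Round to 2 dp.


Q = 2*pi*0.033*94*60.6/ln(0.076/0.059) = 4664.85 W

4664.85 W


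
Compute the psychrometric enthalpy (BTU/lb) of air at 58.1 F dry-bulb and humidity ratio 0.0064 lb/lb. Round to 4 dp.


h = 0.24*58.1 + 0.0064*(1061+0.444*58.1) = 20.8995 BTU/lb

20.8995 BTU/lb


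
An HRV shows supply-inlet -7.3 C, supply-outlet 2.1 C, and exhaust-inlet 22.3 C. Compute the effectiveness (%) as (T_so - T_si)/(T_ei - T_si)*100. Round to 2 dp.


eff = (2.1-(-7.3))/(22.3-(-7.3))*100 = 31.76 %

31.76 %


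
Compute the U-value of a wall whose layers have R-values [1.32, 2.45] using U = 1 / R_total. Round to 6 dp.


R_total = 1.32 + 2.45 = 3.77
U = 1/3.77 = 0.265252

0.265252


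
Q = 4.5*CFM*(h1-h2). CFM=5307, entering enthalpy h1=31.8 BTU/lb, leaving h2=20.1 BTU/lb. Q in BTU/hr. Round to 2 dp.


Q = 4.5 * 5307 * (31.8 - 20.1) = 279413.55 BTU/hr

279413.55 BTU/hr


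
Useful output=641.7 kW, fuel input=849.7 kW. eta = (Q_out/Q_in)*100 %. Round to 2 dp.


eta = (641.7/849.7)*100 = 75.52 %

75.52 %


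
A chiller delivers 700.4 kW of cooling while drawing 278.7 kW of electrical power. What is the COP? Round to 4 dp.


COP = 700.4 / 278.7 = 2.5131

2.5131


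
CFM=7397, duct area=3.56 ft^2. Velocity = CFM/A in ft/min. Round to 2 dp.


V = 7397 / 3.56 = 2077.81 ft/min

2077.81 ft/min


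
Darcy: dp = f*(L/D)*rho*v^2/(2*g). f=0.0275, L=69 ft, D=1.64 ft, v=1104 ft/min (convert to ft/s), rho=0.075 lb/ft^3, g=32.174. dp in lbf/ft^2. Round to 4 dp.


v_fps = 1104/60 = 18.4 ft/s
dp = 0.0275*(69/1.64)*0.075*18.4^2/(2*32.174) = 0.4566 lbf/ft^2

0.4566 lbf/ft^2


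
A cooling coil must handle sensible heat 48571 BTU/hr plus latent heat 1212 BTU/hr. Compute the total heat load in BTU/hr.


Qt = 48571 + 1212 = 49783 BTU/hr

49783 BTU/hr


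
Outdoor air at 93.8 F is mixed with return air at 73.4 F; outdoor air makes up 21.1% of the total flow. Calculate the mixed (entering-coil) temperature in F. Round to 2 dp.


T_mix = 73.4 + (21.1/100)*(93.8-73.4) = 77.70 F

77.70 F


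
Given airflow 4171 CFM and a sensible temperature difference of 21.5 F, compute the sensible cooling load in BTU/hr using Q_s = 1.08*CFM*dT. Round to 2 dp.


Q = 1.08 * 4171 * 21.5 = 96850.62 BTU/hr

96850.62 BTU/hr


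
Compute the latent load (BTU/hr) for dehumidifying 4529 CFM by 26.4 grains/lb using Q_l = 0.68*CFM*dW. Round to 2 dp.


Q = 0.68 * 4529 * 26.4 = 81304.61 BTU/hr

81304.61 BTU/hr


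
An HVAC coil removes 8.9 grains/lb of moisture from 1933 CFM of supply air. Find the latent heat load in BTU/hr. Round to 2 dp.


Q = 0.68 * 1933 * 8.9 = 11698.52 BTU/hr

11698.52 BTU/hr


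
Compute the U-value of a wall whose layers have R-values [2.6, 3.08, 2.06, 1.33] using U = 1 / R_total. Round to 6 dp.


R_total = 2.6 + 3.08 + 2.06 + 1.33 = 9.07
U = 1/9.07 = 0.110254

0.110254


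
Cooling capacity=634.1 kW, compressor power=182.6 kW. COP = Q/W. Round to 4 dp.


COP = 634.1 / 182.6 = 3.4726

3.4726


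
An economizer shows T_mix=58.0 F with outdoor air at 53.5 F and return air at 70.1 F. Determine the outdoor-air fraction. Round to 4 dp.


frac = (58.0 - 70.1) / (53.5 - 70.1) = 0.7289

0.7289


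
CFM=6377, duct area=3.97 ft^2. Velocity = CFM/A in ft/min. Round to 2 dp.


V = 6377 / 3.97 = 1606.30 ft/min

1606.30 ft/min


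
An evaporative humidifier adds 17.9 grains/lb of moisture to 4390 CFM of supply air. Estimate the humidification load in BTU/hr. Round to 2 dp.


Q = 0.68 * 4390 * 17.9 = 53435.08 BTU/hr

53435.08 BTU/hr


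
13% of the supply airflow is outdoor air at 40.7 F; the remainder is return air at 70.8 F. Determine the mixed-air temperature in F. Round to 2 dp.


T_mix = 0.13*40.7 + 0.87*70.8 = 66.89 F

66.89 F


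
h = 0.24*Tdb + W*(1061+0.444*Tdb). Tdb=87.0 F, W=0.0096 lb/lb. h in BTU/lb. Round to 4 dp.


h = 0.24*87.0 + 0.0096*(1061+0.444*87.0) = 31.4364 BTU/lb

31.4364 BTU/lb


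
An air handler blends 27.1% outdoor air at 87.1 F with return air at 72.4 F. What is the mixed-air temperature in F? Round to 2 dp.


T_mix = 72.4 + (27.1/100)*(87.1-72.4) = 76.38 F

76.38 F


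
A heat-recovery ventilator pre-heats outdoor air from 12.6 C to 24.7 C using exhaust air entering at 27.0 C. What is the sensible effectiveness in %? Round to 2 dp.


eff = (24.7-12.6)/(27.0-12.6)*100 = 84.03 %

84.03 %


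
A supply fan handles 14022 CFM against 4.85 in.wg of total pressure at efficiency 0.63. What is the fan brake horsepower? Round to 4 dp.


BHP = 14022 * 4.85 / (6356 * 0.63) = 16.9835 hp

16.9835 hp


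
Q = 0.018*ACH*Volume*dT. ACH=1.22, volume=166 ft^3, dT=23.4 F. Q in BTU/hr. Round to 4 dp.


Q = 0.018 * 1.22 * 166 * 23.4 = 85.3014 BTU/hr

85.3014 BTU/hr


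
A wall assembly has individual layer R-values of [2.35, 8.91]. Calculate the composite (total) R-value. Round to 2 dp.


R_total = 2.35 + 8.91 = 11.26

11.26


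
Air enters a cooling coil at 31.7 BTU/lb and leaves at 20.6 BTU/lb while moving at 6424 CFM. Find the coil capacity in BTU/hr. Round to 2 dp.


Q = 4.5 * 6424 * (31.7 - 20.6) = 320878.80 BTU/hr

320878.80 BTU/hr


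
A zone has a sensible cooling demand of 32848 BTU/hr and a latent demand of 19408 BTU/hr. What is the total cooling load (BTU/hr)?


Qt = 32848 + 19408 = 52256 BTU/hr

52256 BTU/hr


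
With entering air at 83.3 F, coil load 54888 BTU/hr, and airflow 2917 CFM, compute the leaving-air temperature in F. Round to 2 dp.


dT = 54888/(1.08*2917) = 17.4228
T_leave = 83.3 - 17.4228 = 65.88 F

65.88 F


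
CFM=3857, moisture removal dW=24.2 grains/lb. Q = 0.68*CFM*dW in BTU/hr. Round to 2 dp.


Q = 0.68 * 3857 * 24.2 = 63470.79 BTU/hr

63470.79 BTU/hr


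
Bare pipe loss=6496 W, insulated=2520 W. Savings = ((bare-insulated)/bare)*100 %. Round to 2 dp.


Savings = ((6496-2520)/6496)*100 = 61.21 %

61.21 %


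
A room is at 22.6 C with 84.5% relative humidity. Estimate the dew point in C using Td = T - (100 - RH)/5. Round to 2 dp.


Td = 22.6 - (100-84.5)/5 = 19.50 C

19.50 C


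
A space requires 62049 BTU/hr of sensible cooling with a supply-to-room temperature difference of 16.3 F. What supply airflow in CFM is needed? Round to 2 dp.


CFM = 62049 / (1.08 * 16.3) = 3524.71

3524.71 CFM


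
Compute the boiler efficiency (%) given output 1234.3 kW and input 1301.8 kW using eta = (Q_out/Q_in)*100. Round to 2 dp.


eta = (1234.3/1301.8)*100 = 94.81 %

94.81 %


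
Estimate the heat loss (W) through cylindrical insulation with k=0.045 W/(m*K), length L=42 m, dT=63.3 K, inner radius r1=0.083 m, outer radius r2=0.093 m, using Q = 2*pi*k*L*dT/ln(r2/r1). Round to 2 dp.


Q = 2*pi*0.045*42*63.3/ln(0.093/0.083) = 6607.85 W

6607.85 W


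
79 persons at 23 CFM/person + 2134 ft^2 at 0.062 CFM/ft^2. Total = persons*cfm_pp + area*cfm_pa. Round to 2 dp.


Total = 79*23 + 2134*0.062 = 1949.31 CFM

1949.31 CFM


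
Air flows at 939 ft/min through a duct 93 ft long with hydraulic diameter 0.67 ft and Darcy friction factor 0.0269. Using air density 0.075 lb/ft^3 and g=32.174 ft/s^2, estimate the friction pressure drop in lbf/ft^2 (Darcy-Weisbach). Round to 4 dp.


v_fps = 939/60 = 15.65 ft/s
dp = 0.0269*(93/0.67)*0.075*15.65^2/(2*32.174) = 1.0659 lbf/ft^2

1.0659 lbf/ft^2


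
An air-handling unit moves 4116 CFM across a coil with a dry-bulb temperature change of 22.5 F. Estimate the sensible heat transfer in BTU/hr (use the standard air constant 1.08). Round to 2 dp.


Q = 1.08 * 4116 * 22.5 = 100018.80 BTU/hr

100018.80 BTU/hr


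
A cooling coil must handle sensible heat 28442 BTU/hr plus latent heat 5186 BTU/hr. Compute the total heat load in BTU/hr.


Qt = 28442 + 5186 = 33628 BTU/hr

33628 BTU/hr


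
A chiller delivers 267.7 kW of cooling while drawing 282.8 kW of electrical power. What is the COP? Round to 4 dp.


COP = 267.7 / 282.8 = 0.9466

0.9466


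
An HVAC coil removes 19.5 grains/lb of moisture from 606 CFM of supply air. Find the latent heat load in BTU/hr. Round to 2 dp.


Q = 0.68 * 606 * 19.5 = 8035.56 BTU/hr

8035.56 BTU/hr


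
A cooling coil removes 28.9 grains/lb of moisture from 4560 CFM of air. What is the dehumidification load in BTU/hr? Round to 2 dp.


Q = 0.68 * 4560 * 28.9 = 89613.12 BTU/hr

89613.12 BTU/hr


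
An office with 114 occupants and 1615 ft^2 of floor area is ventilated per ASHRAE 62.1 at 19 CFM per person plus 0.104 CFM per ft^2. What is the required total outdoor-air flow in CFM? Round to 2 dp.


Total = 114*19 + 1615*0.104 = 2333.96 CFM

2333.96 CFM


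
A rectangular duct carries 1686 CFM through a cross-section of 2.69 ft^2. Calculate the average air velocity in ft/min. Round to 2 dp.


V = 1686 / 2.69 = 626.77 ft/min

626.77 ft/min


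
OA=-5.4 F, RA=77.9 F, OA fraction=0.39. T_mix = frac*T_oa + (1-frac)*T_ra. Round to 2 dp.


T_mix = 0.39*(-5.4) + 0.61*77.9 = 45.41 F

45.41 F


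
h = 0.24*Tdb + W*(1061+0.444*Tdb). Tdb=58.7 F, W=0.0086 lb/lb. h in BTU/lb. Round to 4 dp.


h = 0.24*58.7 + 0.0086*(1061+0.444*58.7) = 23.4367 BTU/lb

23.4367 BTU/lb


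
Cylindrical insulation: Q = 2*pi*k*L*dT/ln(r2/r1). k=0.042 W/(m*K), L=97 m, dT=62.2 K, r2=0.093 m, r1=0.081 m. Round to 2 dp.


Q = 2*pi*0.042*97*62.2/ln(0.093/0.081) = 11524.96 W

11524.96 W


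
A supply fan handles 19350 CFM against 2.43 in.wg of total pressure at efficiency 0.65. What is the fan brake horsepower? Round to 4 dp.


BHP = 19350 * 2.43 / (6356 * 0.65) = 11.3813 hp

11.3813 hp


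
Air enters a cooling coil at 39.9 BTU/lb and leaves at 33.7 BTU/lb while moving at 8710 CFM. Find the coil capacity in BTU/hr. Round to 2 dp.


Q = 4.5 * 8710 * (39.9 - 33.7) = 243009.00 BTU/hr

243009.00 BTU/hr


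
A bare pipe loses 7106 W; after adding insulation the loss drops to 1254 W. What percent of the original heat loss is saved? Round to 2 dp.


Savings = ((7106-1254)/7106)*100 = 82.35 %

82.35 %


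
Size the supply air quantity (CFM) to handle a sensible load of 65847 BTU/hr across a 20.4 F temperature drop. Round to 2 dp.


CFM = 65847 / (1.08 * 20.4) = 2988.70

2988.70 CFM


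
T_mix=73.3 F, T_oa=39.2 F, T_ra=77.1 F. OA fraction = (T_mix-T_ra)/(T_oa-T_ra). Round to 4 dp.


frac = (73.3 - 77.1) / (39.2 - 77.1) = 0.1003

0.1003


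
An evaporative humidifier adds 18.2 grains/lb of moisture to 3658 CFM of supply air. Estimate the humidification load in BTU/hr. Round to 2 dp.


Q = 0.68 * 3658 * 18.2 = 45271.41 BTU/hr

45271.41 BTU/hr


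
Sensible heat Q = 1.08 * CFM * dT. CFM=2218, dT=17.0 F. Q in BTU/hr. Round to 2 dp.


Q = 1.08 * 2218 * 17.0 = 40722.48 BTU/hr

40722.48 BTU/hr


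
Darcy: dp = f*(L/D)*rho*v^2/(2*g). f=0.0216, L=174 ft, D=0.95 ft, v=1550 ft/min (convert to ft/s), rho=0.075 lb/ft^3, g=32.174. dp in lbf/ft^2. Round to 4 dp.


v_fps = 1550/60 = 25.8333 ft/s
dp = 0.0216*(174/0.95)*0.075*25.8333^2/(2*32.174) = 3.0773 lbf/ft^2

3.0773 lbf/ft^2


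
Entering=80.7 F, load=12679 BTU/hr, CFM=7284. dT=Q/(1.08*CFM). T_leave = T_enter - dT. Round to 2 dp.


dT = 12679/(1.08*7284) = 1.6117
T_leave = 80.7 - 1.6117 = 79.09 F

79.09 F


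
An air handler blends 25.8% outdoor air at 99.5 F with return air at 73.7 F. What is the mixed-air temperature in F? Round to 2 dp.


T_mix = 73.7 + (25.8/100)*(99.5-73.7) = 80.36 F

80.36 F


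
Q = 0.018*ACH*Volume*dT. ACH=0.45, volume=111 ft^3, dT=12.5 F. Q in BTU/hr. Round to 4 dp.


Q = 0.018 * 0.45 * 111 * 12.5 = 11.2388 BTU/hr

11.2388 BTU/hr


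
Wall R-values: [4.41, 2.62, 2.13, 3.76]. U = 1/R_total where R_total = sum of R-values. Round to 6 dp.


R_total = 4.41 + 2.62 + 2.13 + 3.76 = 12.92
U = 1/12.92 = 0.077399

0.077399
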